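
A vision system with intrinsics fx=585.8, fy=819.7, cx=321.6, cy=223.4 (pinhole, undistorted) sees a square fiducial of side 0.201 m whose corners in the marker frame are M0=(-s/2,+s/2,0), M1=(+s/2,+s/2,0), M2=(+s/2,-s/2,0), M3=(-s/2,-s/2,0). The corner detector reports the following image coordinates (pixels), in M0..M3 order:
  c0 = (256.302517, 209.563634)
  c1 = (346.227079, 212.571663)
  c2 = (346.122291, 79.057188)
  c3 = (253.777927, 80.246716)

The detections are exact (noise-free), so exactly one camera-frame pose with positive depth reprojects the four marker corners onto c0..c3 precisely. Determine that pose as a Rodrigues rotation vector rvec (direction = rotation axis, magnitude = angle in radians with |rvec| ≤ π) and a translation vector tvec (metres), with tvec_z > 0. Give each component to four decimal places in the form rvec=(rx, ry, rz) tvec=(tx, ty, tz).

Intrinsics K: fx=585.8, fy=819.7, cx=321.6, cy=223.4
Marker side s = 0.201 m; corners in marker frame (Z=0):
  M0 = (-0.1005, +0.1005, 0)
  M1 = (+0.1005, +0.1005, 0)
  M2 = (+0.1005, -0.1005, 0)
  M3 = (-0.1005, -0.1005, 0)
Detected image corners:
  c0 = (256.302517, 209.563634) px
  c1 = (346.227079, 212.571663) px
  c2 = (346.122291, 79.057188) px
  c3 = (253.777927, 80.246716) px
Planar DLT: solve 8×8 A·h = b for H (H[2,2]=1):
  H  [+405.27468 +47.04068 +299.88434]
  H  [-18.56973 +673.17883 +146.24006]
  H  [-0.15984 +0.13441 +1.00000]
B = K⁻¹H; ‖b₁‖=0.796075, ‖b₂‖=0.796075; λ = 2/(‖b₁‖+‖b₂‖) = 1.256163, sign → tz>0 ⇒ λ=+1.256163
r₁ = λ·B[:,0] = (+0.97928,+0.02626,-0.20079); r₂ = λ·B[:,1] = (+0.00818,+0.98561,+0.16884)
r₃ = r₁×r₂ = (+0.20233,-0.16698,+0.96498); SVD([r₁ r₂ r₃]) → R = UVᵀ:
  R  [+0.97928 +0.00818 +0.20233]
  R  [+0.02626 +0.98561 -0.16698]
  R  [-0.20079 +0.16884 +0.96498]
t = (-0.04657, -0.11825, +1.25616) m
tr R = 2.929870; θ = arccos((tr R − 1)/2) = 0.265601 rad = 15.218°
axis k = ((R−Rᵀ)₃₂, (R−Rᵀ)₁₃, (R−Rᵀ)₂₁) / (2 sinθ) = (+0.639674, +0.767874, +0.034443)
rvec = θ·k = (+0.169898, +0.203948, +0.009148)

rvec=(0.1699, 0.2039, 0.0091) tvec=(-0.0466, -0.1182, 1.2562)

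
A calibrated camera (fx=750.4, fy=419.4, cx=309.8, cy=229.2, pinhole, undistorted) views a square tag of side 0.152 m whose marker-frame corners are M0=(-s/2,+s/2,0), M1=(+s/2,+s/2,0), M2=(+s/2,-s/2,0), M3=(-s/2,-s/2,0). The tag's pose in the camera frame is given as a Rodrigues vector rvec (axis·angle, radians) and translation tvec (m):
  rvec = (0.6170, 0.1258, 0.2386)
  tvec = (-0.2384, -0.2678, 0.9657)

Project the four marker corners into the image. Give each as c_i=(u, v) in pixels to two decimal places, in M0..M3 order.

Intrinsics K: fx=750.4, fy=419.4, cx=309.8, cy=229.2
Marker side s = 0.152 m; corners in marker frame (Z=0):
  M0 = (-0.0760, +0.0760, 0)
  M1 = (+0.0760, +0.0760, 0)
  M2 = (+0.0760, -0.0760, 0)
  M3 = (-0.0760, -0.0760, 0)
rvec = (0.6170, 0.1258, 0.2386), |rvec| = θ = 0.67338 rad = 38.582°
Rodrigues: sinθ=0.62363, 1−cosθ=0.21828; R = I + sinθ·[k]× + (1−cosθ)·[k]×²:
    [+0.96498 -0.18361 +0.18737]
    [+0.25834 +0.78933 -0.55697]
    [-0.04564 +0.58587 +0.80912]
t = (-0.2384, -0.2678, 0.9657) m
M0: Pc = R·M0+t = (-0.32569, -0.22744, +1.01369); u = 750.4·(-0.32569)/1.01369 + 309.8 = 68.7021, v = 419.4·(-0.22744)/1.01369 + 229.2 = 135.0986
M1: Pc = R·M1+t = (-0.17902, -0.18818, +1.00676); u = 750.4·(-0.17902)/1.00676 + 309.8 = 176.3680, v = 419.4·(-0.18818)/1.00676 + 229.2 = 150.8083
M2: Pc = R·M2+t = (-0.15111, -0.30816, +0.91771); u = 750.4·(-0.15111)/0.91771 + 309.8 = 186.2406, v = 419.4·(-0.30816)/0.91771 + 229.2 = 88.3699
M3: Pc = R·M3+t = (-0.29778, -0.34742, +0.92464); u = 750.4·(-0.29778)/0.92464 + 309.8 = 68.1314, v = 419.4·(-0.34742)/0.92464 + 229.2 = 71.6156

c0=(68.70, 135.10) c1=(176.37, 150.81) c2=(186.24, 88.37) c3=(68.13, 71.62)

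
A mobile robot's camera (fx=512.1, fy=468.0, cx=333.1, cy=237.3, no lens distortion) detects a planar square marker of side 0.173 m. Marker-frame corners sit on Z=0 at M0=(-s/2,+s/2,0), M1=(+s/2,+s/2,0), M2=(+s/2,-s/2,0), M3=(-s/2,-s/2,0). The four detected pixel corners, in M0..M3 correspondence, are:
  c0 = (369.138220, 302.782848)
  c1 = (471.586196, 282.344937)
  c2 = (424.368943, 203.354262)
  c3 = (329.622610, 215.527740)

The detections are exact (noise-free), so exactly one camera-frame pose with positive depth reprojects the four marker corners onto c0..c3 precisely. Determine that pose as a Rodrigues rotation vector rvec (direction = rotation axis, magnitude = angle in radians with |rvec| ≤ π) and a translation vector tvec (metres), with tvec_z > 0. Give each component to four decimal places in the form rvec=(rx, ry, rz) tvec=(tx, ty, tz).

Intrinsics K: fx=512.1, fy=468.0, cx=333.1, cy=237.3
Marker side s = 0.173 m; corners in marker frame (Z=0):
  M0 = (-0.0865, +0.0865, 0)
  M1 = (+0.0865, +0.0865, 0)
  M2 = (+0.0865, -0.0865, 0)
  M3 = (-0.0865, -0.0865, 0)
Detected image corners:
  c0 = (369.138220, 302.782848) px
  c1 = (471.586196, 282.344937) px
  c2 = (424.368943, 203.354262) px
  c3 = (329.622610, 215.527740) px
Planar DLT: solve 8×8 A·h = b for H (H[2,2]=1):
  H  [+747.09567 -6.94967 +399.37133]
  H  [+19.41652 +316.81655 +248.35598]
  H  [+0.44752 -0.64835 +1.00000]
B = K⁻¹H; ‖b₁‖=1.264277, ‖b₂‖=1.264277; λ = 2/(‖b₁‖+‖b₂‖) = 0.790966, sign → tz>0 ⇒ λ=+0.790966
r₁ = λ·B[:,0] = (+0.92368,-0.14667,+0.35398); r₂ = λ·B[:,1] = (+0.32284,+0.79548,-0.51282)
r₃ = r₁×r₂ = (-0.20637,+0.58796,+0.78212); SVD([r₁ r₂ r₃]) → R = UVᵀ:
  R  [+0.92368 +0.32284 -0.20637]
  R  [-0.14667 +0.79548 +0.58796]
  R  [+0.35398 -0.51282 +0.78212]
t = (+0.10236, +0.01869, +0.79097) m
tr R = 2.501282; θ = arccos((tr R − 1)/2) = 0.721764 rad = 41.354°
axis k = ((R−Rᵀ)₃₂, (R−Rᵀ)₁₃, (R−Rᵀ)₂₁) / (2 sinθ) = (-0.833034, -0.424045, -0.355303)
rvec = θ·k = (-0.601254, -0.306061, -0.256445)

rvec=(-0.6013, -0.3061, -0.2564) tvec=(0.1024, 0.0187, 0.7910)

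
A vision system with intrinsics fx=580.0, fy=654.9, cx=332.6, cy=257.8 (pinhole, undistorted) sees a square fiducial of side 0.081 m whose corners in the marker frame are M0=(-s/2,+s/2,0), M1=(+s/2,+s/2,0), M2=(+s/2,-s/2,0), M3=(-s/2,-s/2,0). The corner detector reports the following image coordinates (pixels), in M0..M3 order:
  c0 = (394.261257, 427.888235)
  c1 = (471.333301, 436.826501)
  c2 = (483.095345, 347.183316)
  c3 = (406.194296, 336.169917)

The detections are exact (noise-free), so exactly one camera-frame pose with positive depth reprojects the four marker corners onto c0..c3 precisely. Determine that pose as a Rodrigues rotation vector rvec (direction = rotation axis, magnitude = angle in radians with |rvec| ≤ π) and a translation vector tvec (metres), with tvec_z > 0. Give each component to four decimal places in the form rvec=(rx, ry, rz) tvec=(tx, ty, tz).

Intrinsics K: fx=580.0, fy=654.9, cx=332.6, cy=257.8
Marker side s = 0.081 m; corners in marker frame (Z=0):
  M0 = (-0.0405, +0.0405, 0)
  M1 = (+0.0405, +0.0405, 0)
  M2 = (+0.0405, -0.0405, 0)
  M3 = (-0.0405, -0.0405, 0)
Detected image corners:
  c0 = (394.261257, 427.888235) px
  c1 = (471.333301, 436.826501) px
  c2 = (483.095345, 347.183316) px
  c3 = (406.194296, 336.169917) px
Planar DLT: solve 8×8 A·h = b for H (H[2,2]=1):
  H  [+1073.63635 -139.32713 +439.15499]
  H  [+231.81721 +1125.48026 +387.10271]
  H  [+0.28078 +0.01579 +1.00000]
B = K⁻¹H; ‖b₁‖=1.730458, ‖b₂‖=1.730459; λ = 2/(‖b₁‖+‖b₂‖) = 0.577882, sign → tz>0 ⇒ λ=+0.577882
r₁ = λ·B[:,0] = (+0.97667,+0.14068,+0.16226); r₂ = λ·B[:,1] = (-0.14405,+0.98953,+0.00912)
r₃ = r₁×r₂ = (-0.15928,-0.03228,+0.98671); SVD([r₁ r₂ r₃]) → R = UVᵀ:
  R  [+0.97667 -0.14405 -0.15928]
  R  [+0.14068 +0.98953 -0.03228]
  R  [+0.16226 +0.00912 +0.98671]
t = (+0.10617, +0.11410, +0.57788) m
tr R = 2.952903; θ = arccos((tr R − 1)/2) = 0.217447 rad = 12.459°
axis k = ((R−Rᵀ)₃₂, (R−Rᵀ)₁₃, (R−Rᵀ)₂₁) / (2 sinθ) = (+0.095969, -0.745195, +0.659904)
rvec = θ·k = (+0.020868, -0.162041, +0.143494)

rvec=(0.0209, -0.1620, 0.1435) tvec=(0.1062, 0.1141, 0.5779)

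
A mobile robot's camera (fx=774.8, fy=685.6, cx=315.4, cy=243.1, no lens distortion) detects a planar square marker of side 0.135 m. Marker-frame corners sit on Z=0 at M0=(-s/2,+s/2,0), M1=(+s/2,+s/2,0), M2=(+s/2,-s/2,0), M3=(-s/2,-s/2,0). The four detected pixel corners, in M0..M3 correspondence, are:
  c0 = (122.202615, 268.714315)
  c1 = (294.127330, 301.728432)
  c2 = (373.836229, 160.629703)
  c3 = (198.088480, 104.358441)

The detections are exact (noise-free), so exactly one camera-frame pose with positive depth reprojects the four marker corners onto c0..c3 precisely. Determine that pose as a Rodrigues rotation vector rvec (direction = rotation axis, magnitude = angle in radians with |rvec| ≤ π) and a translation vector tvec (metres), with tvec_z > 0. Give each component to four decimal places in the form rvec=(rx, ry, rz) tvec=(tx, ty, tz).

rvec=(0.4292, -0.4728, 0.3547) tvec=(-0.0438, -0.0229, 0.5282)

Intrinsics K: fx=774.8, fy=685.6, cx=315.4, cy=243.1
Marker side s = 0.135 m; corners in marker frame (Z=0):
  M0 = (-0.0675, +0.0675, 0)
  M1 = (+0.0675, +0.0675, 0)
  M2 = (+0.0675, -0.0675, 0)
  M3 = (-0.0675, -0.0675, 0)
Detected image corners:
  c0 = (122.202615, 268.714315) px
  c1 = (294.127330, 301.728432) px
  c2 = (373.836229, 160.629703) px
  c3 = (198.088480, 104.358441) px
Planar DLT: solve 8×8 A·h = b for H (H[2,2]=1):
  H  [+1523.15461 -431.30514 +251.11855]
  H  [+526.79483 +1249.08365 +213.34084]
  H  [+0.95539 +0.59047 +1.00000]
B = K⁻¹H; ‖b₁‖=1.893178, ‖b₂‖=1.893178; λ = 2/(‖b₁‖+‖b₂‖) = 0.528212, sign → tz>0 ⇒ λ=+0.528212
r₁ = λ·B[:,0] = (+0.83297,+0.22692,+0.50465); r₂ = λ·B[:,1] = (-0.42100,+0.85175,+0.31190)
r₃ = r₁×r₂ = (-0.35906,-0.47226,+0.80501); SVD([r₁ r₂ r₃]) → R = UVᵀ:
  R  [+0.83297 -0.42100 -0.35906]
  R  [+0.22692 +0.85175 -0.47226]
  R  [+0.50465 +0.31190 +0.80501]
t = (-0.04382, -0.02293, +0.52821) m
tr R = 2.489730; θ = arccos((tr R − 1)/2) = 0.730464 rad = 41.852°
axis k = ((R−Rᵀ)₃₂, (R−Rᵀ)₁₃, (R−Rᵀ)₂₁) / (2 sinθ) = (+0.587633, -0.647251, +0.485545)
rvec = θ·k = (+0.429244, -0.472793, +0.354673)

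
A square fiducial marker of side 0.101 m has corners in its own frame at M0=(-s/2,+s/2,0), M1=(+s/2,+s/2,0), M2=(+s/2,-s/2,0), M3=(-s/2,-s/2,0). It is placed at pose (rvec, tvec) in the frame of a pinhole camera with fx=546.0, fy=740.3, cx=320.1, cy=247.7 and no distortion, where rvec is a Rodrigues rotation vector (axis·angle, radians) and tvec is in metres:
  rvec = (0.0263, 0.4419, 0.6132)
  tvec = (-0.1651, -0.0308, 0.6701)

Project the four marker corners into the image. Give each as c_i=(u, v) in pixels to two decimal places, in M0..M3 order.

Intrinsics K: fx=546.0, fy=740.3, cx=320.1, cy=247.7
Marker side s = 0.101 m; corners in marker frame (Z=0):
  M0 = (-0.0505, +0.0505, 0)
  M1 = (+0.0505, +0.0505, 0)
  M2 = (+0.0505, -0.0505, 0)
  M3 = (-0.0505, -0.0505, 0)
rvec = (0.0263, 0.4419, 0.6132), |rvec| = θ = 0.75629 rad = 43.332°
Rodrigues: sinθ=0.68623, 1−cosθ=0.27262; R = I + sinθ·[k]× + (1−cosθ)·[k]×²:
    [+0.72771 -0.55085 +0.40865]
    [+0.56193 +0.82046 +0.10529]
    [-0.39328 +0.15301 +0.90660]
t = (-0.1651, -0.0308, 0.6701) m
M0: Pc = R·M0+t = (-0.22967, -0.01774, +0.69769); u = 546.0·(-0.22967)/0.69769 + 320.1 = 140.3655, v = 740.3·(-0.01774)/0.69769 + 247.7 = 228.8717
M1: Pc = R·M1+t = (-0.15617, +0.03901, +0.65797); u = 546.0·(-0.15617)/0.65797 + 320.1 = 190.5068, v = 740.3·(+0.03901)/0.65797 + 247.7 = 291.5921
M2: Pc = R·M2+t = (-0.10053, -0.04386, +0.64251); u = 546.0·(-0.10053)/0.64251 + 320.1 = 234.6687, v = 740.3·(-0.04386)/0.64251 + 247.7 = 197.1700
M3: Pc = R·M3+t = (-0.17403, -0.10061, +0.68223); u = 546.0·(-0.17403)/0.68223 + 320.1 = 180.8204, v = 740.3·(-0.10061)/0.68223 + 247.7 = 138.5262

c0=(140.37, 228.87) c1=(190.51, 291.59) c2=(234.67, 197.17) c3=(180.82, 138.53)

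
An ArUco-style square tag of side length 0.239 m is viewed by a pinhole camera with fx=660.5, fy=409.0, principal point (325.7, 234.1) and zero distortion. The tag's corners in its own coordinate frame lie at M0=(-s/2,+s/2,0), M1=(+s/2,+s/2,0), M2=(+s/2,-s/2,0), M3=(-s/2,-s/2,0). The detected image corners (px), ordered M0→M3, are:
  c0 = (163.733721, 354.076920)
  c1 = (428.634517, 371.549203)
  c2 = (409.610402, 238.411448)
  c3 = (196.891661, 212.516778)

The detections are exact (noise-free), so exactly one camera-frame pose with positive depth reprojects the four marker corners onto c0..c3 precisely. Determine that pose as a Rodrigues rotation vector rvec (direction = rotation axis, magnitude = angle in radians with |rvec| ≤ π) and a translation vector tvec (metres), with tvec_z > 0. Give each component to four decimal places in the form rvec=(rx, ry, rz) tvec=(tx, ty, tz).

Intrinsics K: fx=660.5, fy=409.0, cx=325.7, cy=234.1
Marker side s = 0.239 m; corners in marker frame (Z=0):
  M0 = (-0.1195, +0.1195, 0)
  M1 = (+0.1195, +0.1195, 0)
  M2 = (+0.1195, -0.1195, 0)
  M3 = (-0.1195, -0.1195, 0)
Detected image corners:
  c0 = (163.733721, 354.076920) px
  c1 = (428.634517, 371.549203) px
  c2 = (409.610402, 238.411448) px
  c3 = (196.891661, 212.516778) px
Planar DLT: solve 8×8 A·h = b for H (H[2,2]=1):
  H  [+1107.03198 -294.84438 +305.79257]
  H  [+210.00069 +308.39489 +287.24950]
  H  [+0.39905 -0.90245 +1.00000]
B = K⁻¹H; ‖b₁‖=1.558445, ‖b₂‖=1.558445; λ = 2/(‖b₁‖+‖b₂‖) = 0.641665, sign → tz>0 ⇒ λ=+0.641665
r₁ = λ·B[:,0] = (+0.94920,+0.18290,+0.25605); r₂ = λ·B[:,1] = (-0.00089,+0.81527,-0.57907)
r₃ = r₁×r₂ = (-0.31467,+0.54943,+0.77402); SVD([r₁ r₂ r₃]) → R = UVᵀ:
  R  [+0.94920 -0.00089 -0.31467]
  R  [+0.18290 +0.81527 +0.54943]
  R  [+0.25605 -0.57907 +0.77402]
t = (-0.01934, +0.08338, +0.64167) m
tr R = 2.538498; θ = arccos((tr R − 1)/2) = 0.693131 rad = 39.714°
axis k = ((R−Rᵀ)₃₂, (R−Rᵀ)₁₃, (R−Rᵀ)₂₁) / (2 sinθ) = (-0.883093, -0.446610, +0.143825)
rvec = θ·k = (-0.612100, -0.309560, +0.099690)

rvec=(-0.6121, -0.3096, 0.0997) tvec=(-0.0193, 0.0834, 0.6417)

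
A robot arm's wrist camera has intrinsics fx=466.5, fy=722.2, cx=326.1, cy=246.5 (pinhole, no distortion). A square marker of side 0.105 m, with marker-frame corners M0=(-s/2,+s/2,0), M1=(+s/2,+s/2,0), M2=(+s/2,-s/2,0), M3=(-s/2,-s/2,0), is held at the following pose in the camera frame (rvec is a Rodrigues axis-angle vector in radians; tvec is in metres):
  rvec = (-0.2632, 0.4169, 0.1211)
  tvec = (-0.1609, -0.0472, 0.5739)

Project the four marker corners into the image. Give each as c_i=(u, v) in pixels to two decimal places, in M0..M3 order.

c0=(152.31, 246.34) c1=(220.61, 255.07) c2=(239.81, 125.79) c3=(172.82, 126.68)

Intrinsics K: fx=466.5, fy=722.2, cx=326.1, cy=246.5
Marker side s = 0.105 m; corners in marker frame (Z=0):
  M0 = (-0.0525, +0.0525, 0)
  M1 = (+0.0525, +0.0525, 0)
  M2 = (+0.0525, -0.0525, 0)
  M3 = (-0.0525, -0.0525, 0)
rvec = (-0.2632, 0.4169, 0.1211), |rvec| = θ = 0.50769 rad = 29.088°
Rodrigues: sinθ=0.48616, 1−cosθ=0.12613; R = I + sinθ·[k]× + (1−cosθ)·[k]×²:
    [+0.90777 -0.16966 +0.38362]
    [+0.06227 +0.95892 +0.27674]
    [-0.41482 -0.22733 +0.88105]
t = (-0.1609, -0.0472, 0.5739) m
M0: Pc = R·M0+t = (-0.21747, -0.00013, +0.58374); u = 466.5·(-0.21747)/0.58374 + 326.1 = 152.3120, v = 722.2·(-0.00013)/0.58374 + 246.5 = 246.3446
M1: Pc = R·M1+t = (-0.12215, +0.00641, +0.54019); u = 466.5·(-0.12215)/0.54019 + 326.1 = 220.6132, v = 722.2·(+0.00641)/0.54019 + 246.5 = 255.0733
M2: Pc = R·M2+t = (-0.10433, -0.09427, +0.56406); u = 466.5·(-0.10433)/0.56406 + 326.1 = 239.8105, v = 722.2·(-0.09427)/0.56406 + 246.5 = 125.7942
M3: Pc = R·M3+t = (-0.19965, -0.10081, +0.60761); u = 466.5·(-0.19965)/0.60761 + 326.1 = 172.8164, v = 722.2·(-0.10081)/0.60761 + 246.5 = 126.6756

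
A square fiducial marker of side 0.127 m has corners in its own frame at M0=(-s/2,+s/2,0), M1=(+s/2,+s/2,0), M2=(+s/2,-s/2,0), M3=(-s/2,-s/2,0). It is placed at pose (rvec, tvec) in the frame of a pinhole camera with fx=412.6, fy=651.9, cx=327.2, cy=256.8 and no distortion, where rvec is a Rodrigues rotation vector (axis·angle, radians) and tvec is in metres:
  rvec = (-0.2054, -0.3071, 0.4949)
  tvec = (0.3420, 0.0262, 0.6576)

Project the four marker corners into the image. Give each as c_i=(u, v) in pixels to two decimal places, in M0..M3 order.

c0=(499.62, 308.35) c1=(558.42, 368.40) c2=(580.02, 259.58) c3=(525.23, 197.60)

Intrinsics K: fx=412.6, fy=651.9, cx=327.2, cy=256.8
Marker side s = 0.127 m; corners in marker frame (Z=0):
  M0 = (-0.0635, +0.0635, 0)
  M1 = (+0.0635, +0.0635, 0)
  M2 = (+0.0635, -0.0635, 0)
  M3 = (-0.0635, -0.0635, 0)
rvec = (-0.2054, -0.3071, 0.4949), |rvec| = θ = 0.61760 rad = 35.386°
Rodrigues: sinθ=0.57908, 1−cosθ=0.18473; R = I + sinθ·[k]× + (1−cosθ)·[k]×²:
    [+0.83571 -0.43348 -0.33718]
    [+0.49458 +0.86095 +0.11898]
    [+0.23872 -0.26620 +0.93389]
t = (0.3420, 0.0262, 0.6576) m
M0: Pc = R·M0+t = (+0.26141, +0.04946, +0.62554); u = 412.6·(+0.26141)/0.62554 + 327.2 = 499.6217, v = 651.9·(+0.04946)/0.62554 + 256.8 = 308.3487
M1: Pc = R·M1+t = (+0.36754, +0.11228, +0.65585); u = 412.6·(+0.36754)/0.65585 + 327.2 = 558.4210, v = 651.9·(+0.11228)/0.65585 + 256.8 = 368.3991
M2: Pc = R·M2+t = (+0.42259, +0.00294, +0.68966); u = 412.6·(+0.42259)/0.68966 + 327.2 = 580.0226, v = 651.9·(+0.00294)/0.68966 + 256.8 = 259.5751
M3: Pc = R·M3+t = (+0.31646, -0.05988, +0.65935); u = 412.6·(+0.31646)/0.65935 + 327.2 = 525.2313, v = 651.9·(-0.05988)/0.65935 + 256.8 = 197.5999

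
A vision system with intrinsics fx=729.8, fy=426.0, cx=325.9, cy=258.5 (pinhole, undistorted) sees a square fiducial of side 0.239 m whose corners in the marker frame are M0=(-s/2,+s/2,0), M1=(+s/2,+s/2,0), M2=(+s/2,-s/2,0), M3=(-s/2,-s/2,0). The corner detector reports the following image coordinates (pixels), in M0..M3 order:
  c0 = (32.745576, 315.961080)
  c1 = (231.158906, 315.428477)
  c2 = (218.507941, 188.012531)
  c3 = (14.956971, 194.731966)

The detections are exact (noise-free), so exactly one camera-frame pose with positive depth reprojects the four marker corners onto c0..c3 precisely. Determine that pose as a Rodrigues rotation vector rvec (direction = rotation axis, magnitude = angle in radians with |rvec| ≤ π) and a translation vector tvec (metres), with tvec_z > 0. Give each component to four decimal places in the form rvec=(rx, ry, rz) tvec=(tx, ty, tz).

Intrinsics K: fx=729.8, fy=426.0, cx=325.9, cy=258.5
Marker side s = 0.239 m; corners in marker frame (Z=0):
  M0 = (-0.1195, +0.1195, 0)
  M1 = (+0.1195, +0.1195, 0)
  M2 = (+0.1195, -0.1195, 0)
  M3 = (-0.1195, -0.1195, 0)
Detected image corners:
  c0 = (32.745576, 315.961080) px
  c1 = (231.158906, 315.428477) px
  c2 = (218.507941, 188.012531) px
  c3 = (14.956971, 194.731966) px
Planar DLT: solve 8×8 A·h = b for H (H[2,2]=1):
  H  [+815.32586 +79.17019 +121.99616]
  H  [-66.86725 +550.90765 +254.48747]
  H  [-0.20465 +0.12245 +1.00000]
B = K⁻¹H; ‖b₁‖=1.226221, ‖b₂‖=1.226221; λ = 2/(‖b₁‖+‖b₂‖) = 0.815514, sign → tz>0 ⇒ λ=+0.815514
r₁ = λ·B[:,0] = (+0.98561,-0.02674,-0.16689); r₂ = λ·B[:,1] = (+0.04387,+0.99403,+0.09986)
r₃ = r₁×r₂ = (+0.16323,-0.10575,+0.98090); SVD([r₁ r₂ r₃]) → R = UVᵀ:
  R  [+0.98561 +0.04387 +0.16323]
  R  [-0.02674 +0.99403 -0.10575]
  R  [-0.16689 +0.09986 +0.98090]
t = (-0.22785, -0.00768, +0.81551) m
tr R = 2.960551; θ = arccos((tr R − 1)/2) = 0.198947 rad = 11.399°
axis k = ((R−Rᵀ)₃₂, (R−Rᵀ)₁₃, (R−Rᵀ)₂₁) / (2 sinθ) = (+0.520175, +0.835169, -0.178634)
rvec = θ·k = (+0.103487, +0.166154, -0.035539)

rvec=(0.1035, 0.1662, -0.0355) tvec=(-0.2279, -0.0077, 0.8155)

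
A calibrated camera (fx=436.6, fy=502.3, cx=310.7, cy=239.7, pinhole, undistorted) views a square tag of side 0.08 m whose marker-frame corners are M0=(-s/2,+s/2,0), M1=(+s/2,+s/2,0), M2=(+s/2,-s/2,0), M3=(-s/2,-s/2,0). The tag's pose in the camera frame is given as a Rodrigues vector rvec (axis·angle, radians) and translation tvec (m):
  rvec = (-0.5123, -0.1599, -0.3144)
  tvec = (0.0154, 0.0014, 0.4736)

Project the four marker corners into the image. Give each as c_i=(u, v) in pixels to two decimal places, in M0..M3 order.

c0=(302.07, 289.90) c1=(373.07, 265.88) c2=(345.24, 197.79) c3=(278.54, 217.42)

Intrinsics K: fx=436.6, fy=502.3, cx=310.7, cy=239.7
Marker side s = 0.08 m; corners in marker frame (Z=0):
  M0 = (-0.0400, +0.0400, 0)
  M1 = (+0.0400, +0.0400, 0)
  M2 = (+0.0400, -0.0400, 0)
  M3 = (-0.0400, -0.0400, 0)
rvec = (-0.5123, -0.1599, -0.3144), |rvec| = θ = 0.62199 rad = 35.637°
Rodrigues: sinθ=0.58265, 1−cosθ=0.18728; R = I + sinθ·[k]× + (1−cosθ)·[k]×²:
    [+0.93977 +0.33417 -0.07182]
    [-0.25486 +0.82510 +0.50424]
    [+0.22776 -0.45556 +0.86057]
t = (0.0154, 0.0014, 0.4736) m
M0: Pc = R·M0+t = (-0.00882, +0.04460, +0.44627); u = 436.6·(-0.00882)/0.44627 + 310.7 = 302.0671, v = 502.3·(+0.04460)/0.44627 + 239.7 = 289.8982
M1: Pc = R·M1+t = (+0.06636, +0.02421, +0.46449); u = 436.6·(+0.06636)/0.46449 + 310.7 = 373.0736, v = 502.3·(+0.02421)/0.46449 + 239.7 = 265.8803
M2: Pc = R·M2+t = (+0.03962, -0.04180, +0.50093); u = 436.6·(+0.03962)/0.50093 + 310.7 = 345.2353, v = 502.3·(-0.04180)/0.50093 + 239.7 = 197.7875
M3: Pc = R·M3+t = (-0.03556, -0.02141, +0.48271); u = 436.6·(-0.03556)/0.48271 + 310.7 = 278.5390, v = 502.3·(-0.02141)/0.48271 + 239.7 = 217.4217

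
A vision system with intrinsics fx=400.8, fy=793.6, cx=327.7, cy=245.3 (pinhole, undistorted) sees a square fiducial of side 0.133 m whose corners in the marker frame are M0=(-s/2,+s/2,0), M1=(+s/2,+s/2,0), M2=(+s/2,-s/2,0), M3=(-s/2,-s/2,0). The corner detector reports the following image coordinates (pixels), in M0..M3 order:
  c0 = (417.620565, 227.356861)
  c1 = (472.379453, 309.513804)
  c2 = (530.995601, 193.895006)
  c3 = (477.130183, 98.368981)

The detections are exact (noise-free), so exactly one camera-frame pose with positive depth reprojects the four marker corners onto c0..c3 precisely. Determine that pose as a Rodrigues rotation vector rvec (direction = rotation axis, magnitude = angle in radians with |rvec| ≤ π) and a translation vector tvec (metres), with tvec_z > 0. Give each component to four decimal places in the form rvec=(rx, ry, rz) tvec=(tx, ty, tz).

Intrinsics K: fx=400.8, fy=793.6, cx=327.7, cy=245.3
Marker side s = 0.133 m; corners in marker frame (Z=0):
  M0 = (-0.0665, +0.0665, 0)
  M1 = (+0.0665, +0.0665, 0)
  M2 = (+0.0665, -0.0665, 0)
  M3 = (-0.0665, -0.0665, 0)
Detected image corners:
  c0 = (417.620565, 227.356861) px
  c1 = (472.379453, 309.513804) px
  c2 = (530.995601, 193.895006) px
  c3 = (477.130183, 98.368981) px
Planar DLT: solve 8×8 A·h = b for H (H[2,2]=1):
  H  [+650.16798 -239.81001 +474.60640]
  H  [+772.12623 +1007.05136 +210.53789]
  H  [+0.50937 +0.43023 +1.00000]
B = K⁻¹H; ‖b₁‖=1.542151, ‖b₂‖=1.542151; λ = 2/(‖b₁‖+‖b₂‖) = 0.648445, sign → tz>0 ⇒ λ=+0.648445
r₁ = λ·B[:,0] = (+0.78184,+0.52881,+0.33030); r₂ = λ·B[:,1] = (-0.61608,+0.73662,+0.27898)
r₃ = r₁×r₂ = (-0.09578,-0.42161,+0.90171); SVD([r₁ r₂ r₃]) → R = UVᵀ:
  R  [+0.78184 -0.61608 -0.09578]
  R  [+0.52881 +0.73662 -0.42161]
  R  [+0.33030 +0.27898 +0.90171]
t = (+0.23768, -0.02840, +0.64845) m
tr R = 2.420166; θ = arccos((tr R − 1)/2) = 0.781180 rad = 44.758°
axis k = ((R−Rᵀ)₃₂, (R−Rᵀ)₁₃, (R−Rᵀ)₂₁) / (2 sinθ) = (+0.497493, -0.302557, +0.812994)
rvec = θ·k = (+0.388632, -0.236352, +0.635095)

rvec=(0.3886, -0.2364, 0.6351) tvec=(0.2377, -0.0284, 0.6484)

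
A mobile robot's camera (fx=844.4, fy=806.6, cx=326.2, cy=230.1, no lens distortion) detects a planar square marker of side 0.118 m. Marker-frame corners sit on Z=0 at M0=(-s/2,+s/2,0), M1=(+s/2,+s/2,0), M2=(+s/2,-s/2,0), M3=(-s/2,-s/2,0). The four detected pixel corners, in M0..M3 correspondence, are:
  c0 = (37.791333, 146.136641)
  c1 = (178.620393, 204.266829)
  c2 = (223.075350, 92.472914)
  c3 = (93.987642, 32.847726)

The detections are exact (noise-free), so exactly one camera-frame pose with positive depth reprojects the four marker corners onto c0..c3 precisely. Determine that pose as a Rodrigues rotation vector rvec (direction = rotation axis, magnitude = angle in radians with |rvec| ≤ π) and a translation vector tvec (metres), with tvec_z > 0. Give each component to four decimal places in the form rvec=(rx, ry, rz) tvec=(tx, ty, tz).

Intrinsics K: fx=844.4, fy=806.6, cx=326.2, cy=230.1
Marker side s = 0.118 m; corners in marker frame (Z=0):
  M0 = (-0.0590, +0.0590, 0)
  M1 = (+0.0590, +0.0590, 0)
  M2 = (+0.0590, -0.0590, 0)
  M3 = (-0.0590, -0.0590, 0)
Detected image corners:
  c0 = (37.791333, 146.136641) px
  c1 = (178.620393, 204.266829) px
  c2 = (223.075350, 92.472914) px
  c3 = (93.987642, 32.847726) px
Planar DLT: solve 8×8 A·h = b for H (H[2,2]=1):
  H  [+1197.61618 -502.85903 +135.89245]
  H  [+548.76990 +884.39034 +117.72366]
  H  [+0.41696 -0.58180 +1.00000]
B = K⁻¹H; ‖b₁‖=1.438629, ‖b₂‖=1.438629; λ = 2/(‖b₁‖+‖b₂‖) = 0.695106, sign → tz>0 ⇒ λ=+0.695106
r₁ = λ·B[:,0] = (+0.87391,+0.39024,+0.28983); r₂ = λ·B[:,1] = (-0.25772,+0.87751,-0.40442)
r₃ = r₁×r₂ = (-0.41215,+0.27873,+0.86744); SVD([r₁ r₂ r₃]) → R = UVᵀ:
  R  [+0.87391 -0.25772 -0.41215]
  R  [+0.39024 +0.87751 +0.27873]
  R  [+0.28983 -0.40442 +0.86744]
t = (-0.15666, -0.09684, +0.69511) m
tr R = 2.618858; θ = arccos((tr R − 1)/2) = 0.627618 rad = 35.960°
axis k = ((R−Rᵀ)₃₂, (R−Rᵀ)₁₃, (R−Rᵀ)₂₁) / (2 sinθ) = (-0.581678, -0.597712, +0.551717)
rvec = θ·k = (-0.365071, -0.375134, +0.346267)

rvec=(-0.3651, -0.3751, 0.3463) tvec=(-0.1567, -0.0968, 0.6951)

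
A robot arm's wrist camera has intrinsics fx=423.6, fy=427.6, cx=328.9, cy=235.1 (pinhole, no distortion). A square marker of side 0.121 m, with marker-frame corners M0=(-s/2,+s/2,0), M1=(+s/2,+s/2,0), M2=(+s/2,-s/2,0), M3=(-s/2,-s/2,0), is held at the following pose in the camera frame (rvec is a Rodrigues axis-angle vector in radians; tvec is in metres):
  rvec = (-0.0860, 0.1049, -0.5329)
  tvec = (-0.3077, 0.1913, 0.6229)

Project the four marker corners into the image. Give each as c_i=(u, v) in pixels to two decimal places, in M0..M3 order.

c0=(104.39, 423.85) c1=(172.70, 383.52) c2=(134.82, 309.35) c3=(68.48, 349.93)

Intrinsics K: fx=423.6, fy=427.6, cx=328.9, cy=235.1
Marker side s = 0.121 m; corners in marker frame (Z=0):
  M0 = (-0.0605, +0.0605, 0)
  M1 = (+0.0605, +0.0605, 0)
  M2 = (+0.0605, -0.0605, 0)
  M3 = (-0.0605, -0.0605, 0)
rvec = (-0.0860, 0.1049, -0.5329), |rvec| = θ = 0.54989 rad = 31.507°
Rodrigues: sinθ=0.52260, 1−cosθ=0.14742; R = I + sinθ·[k]× + (1−cosθ)·[k]×²:
    [+0.85619 +0.50205 +0.12204]
    [-0.51084 +0.85795 +0.05448]
    [-0.07735 -0.10898 +0.99103]
t = (-0.3077, 0.1913, 0.6229) m
M0: Pc = R·M0+t = (-0.32913, +0.27411, +0.62099); u = 423.6·(-0.32913)/0.62099 + 328.9 = 104.3902, v = 427.6·(+0.27411)/0.62099 + 235.1 = 423.8485
M1: Pc = R·M1+t = (-0.22553, +0.21230, +0.61163); u = 423.6·(-0.22553)/0.61163 + 328.9 = 172.7048, v = 427.6·(+0.21230)/0.61163 + 235.1 = 383.5227
M2: Pc = R·M2+t = (-0.28627, +0.10849, +0.62481); u = 423.6·(-0.28627)/0.62481 + 328.9 = 134.8167, v = 427.6·(+0.10849)/0.62481 + 235.1 = 309.3454
M3: Pc = R·M3+t = (-0.38987, +0.17030, +0.63417); u = 423.6·(-0.38987)/0.63417 + 328.9 = 68.4817, v = 427.6·(+0.17030)/0.63417 + 235.1 = 349.9274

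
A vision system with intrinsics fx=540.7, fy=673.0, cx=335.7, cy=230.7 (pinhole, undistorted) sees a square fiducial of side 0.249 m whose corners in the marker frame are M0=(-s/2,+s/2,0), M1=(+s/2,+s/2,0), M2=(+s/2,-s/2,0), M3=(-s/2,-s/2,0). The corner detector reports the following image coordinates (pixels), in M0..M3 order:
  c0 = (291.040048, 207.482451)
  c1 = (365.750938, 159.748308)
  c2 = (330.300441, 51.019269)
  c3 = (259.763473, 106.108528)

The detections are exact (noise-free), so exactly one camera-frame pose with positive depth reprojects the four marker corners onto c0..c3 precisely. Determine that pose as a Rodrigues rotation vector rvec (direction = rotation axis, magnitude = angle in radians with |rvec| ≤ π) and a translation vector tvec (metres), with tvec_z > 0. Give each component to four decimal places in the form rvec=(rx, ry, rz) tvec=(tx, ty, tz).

Intrinsics K: fx=540.7, fy=673.0, cx=335.7, cy=230.7
Marker side s = 0.249 m; corners in marker frame (Z=0):
  M0 = (-0.1245, +0.1245, 0)
  M1 = (+0.1245, +0.1245, 0)
  M2 = (+0.1245, -0.1245, 0)
  M3 = (-0.1245, -0.1245, 0)
Detected image corners:
  c0 = (291.040048, 207.482451) px
  c1 = (365.750938, 159.748308) px
  c2 = (330.300441, 51.019269) px
  c3 = (259.763473, 106.108528) px
Planar DLT: solve 8×8 A·h = b for H (H[2,2]=1):
  H  [+191.26821 +107.78735 +310.08660]
  H  [-248.80912 +410.42357 +131.57684]
  H  [-0.32179 -0.08298 +1.00000]
B = K⁻¹H; ‖b₁‖=0.690820, ‖b₂‖=0.690820; λ = 2/(‖b₁‖+‖b₂‖) = 1.447554, sign → tz>0 ⇒ λ=+1.447554
r₁ = λ·B[:,0] = (+0.80127,-0.37548,-0.46581); r₂ = λ·B[:,1] = (+0.36315,+0.92396,-0.12012)
r₃ = r₁×r₂ = (+0.47550,-0.07291,+0.87669); SVD([r₁ r₂ r₃]) → R = UVᵀ:
  R  [+0.80127 +0.36315 +0.47550]
  R  [-0.37548 +0.92396 -0.07291]
  R  [-0.46581 -0.12012 +0.87669]
t = (-0.06857, -0.21320, +1.44755) m
tr R = 2.601914; θ = arccos((tr R − 1)/2) = 0.641904 rad = 36.778°
axis k = ((R−Rᵀ)₃₂, (R−Rᵀ)₁₃, (R−Rᵀ)₂₁) / (2 sinθ) = (-0.039429, +0.786100, -0.616840)
rvec = θ·k = (-0.025310, +0.504601, -0.395952)

rvec=(-0.0253, 0.5046, -0.3960) tvec=(-0.0686, -0.2132, 1.4476)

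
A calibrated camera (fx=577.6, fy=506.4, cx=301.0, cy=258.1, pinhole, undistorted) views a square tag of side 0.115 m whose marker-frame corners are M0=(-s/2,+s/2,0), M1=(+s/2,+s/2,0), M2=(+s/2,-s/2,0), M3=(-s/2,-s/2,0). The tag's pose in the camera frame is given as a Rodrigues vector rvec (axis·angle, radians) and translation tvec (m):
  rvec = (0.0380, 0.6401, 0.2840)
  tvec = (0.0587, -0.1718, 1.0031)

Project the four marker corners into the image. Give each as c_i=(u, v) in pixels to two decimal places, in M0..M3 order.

c0=(301.21, 193.93) c1=(353.24, 205.79) c2=(371.23, 146.91) c3=(317.31, 138.72)

Intrinsics K: fx=577.6, fy=506.4, cx=301.0, cy=258.1
Marker side s = 0.115 m; corners in marker frame (Z=0):
  M0 = (-0.0575, +0.0575, 0)
  M1 = (+0.0575, +0.0575, 0)
  M2 = (+0.0575, -0.0575, 0)
  M3 = (-0.0575, -0.0575, 0)
rvec = (0.0380, 0.6401, 0.2840), |rvec| = θ = 0.70130 rad = 40.182°
Rodrigues: sinθ=0.64521, 1−cosθ=0.23600; R = I + sinθ·[k]× + (1−cosθ)·[k]×²:
    [+0.76469 -0.24961 +0.59408]
    [+0.27296 +0.96061 +0.05227]
    [-0.58373 +0.12219 +0.80270]
t = (0.0587, -0.1718, 1.0031) m
M0: Pc = R·M0+t = (+0.00038, -0.13226, +1.04369); u = 577.6·(+0.00038)/1.04369 + 301.0 = 301.2088, v = 506.4·(-0.13226)/1.04369 + 258.1 = 193.9271
M1: Pc = R·M1+t = (+0.08832, -0.10087, +0.97656); u = 577.6·(+0.08832)/0.97656 + 301.0 = 353.2363, v = 506.4·(-0.10087)/0.97656 + 258.1 = 205.7934
M2: Pc = R·M2+t = (+0.11702, -0.21134, +0.96251); u = 577.6·(+0.11702)/0.96251 + 301.0 = 371.2251, v = 506.4·(-0.21134)/0.96251 + 258.1 = 146.9090
M3: Pc = R·M3+t = (+0.02908, -0.24273, +1.02964); u = 577.6·(+0.02908)/1.02964 + 301.0 = 317.3148, v = 506.4·(-0.24273)/1.02964 + 258.1 = 138.7198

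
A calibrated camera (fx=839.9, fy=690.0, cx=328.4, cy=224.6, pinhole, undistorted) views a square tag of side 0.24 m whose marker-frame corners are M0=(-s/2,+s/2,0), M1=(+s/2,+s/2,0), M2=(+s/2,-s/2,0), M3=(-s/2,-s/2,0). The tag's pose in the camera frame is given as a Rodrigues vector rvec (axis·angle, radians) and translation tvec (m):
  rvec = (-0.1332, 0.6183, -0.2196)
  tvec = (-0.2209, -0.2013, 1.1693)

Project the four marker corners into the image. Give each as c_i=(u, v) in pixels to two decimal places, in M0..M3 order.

Intrinsics K: fx=839.9, fy=690.0, cx=328.4, cy=224.6
Marker side s = 0.24 m; corners in marker frame (Z=0):
  M0 = (-0.1200, +0.1200, 0)
  M1 = (+0.1200, +0.1200, 0)
  M2 = (+0.1200, -0.1200, 0)
  M3 = (-0.1200, -0.1200, 0)
rvec = (-0.1332, 0.6183, -0.2196), |rvec| = θ = 0.66952 rad = 38.361°
Rodrigues: sinθ=0.62061, 1−cosθ=0.21588; R = I + sinθ·[k]× + (1−cosθ)·[k]×²:
    [+0.79266 +0.16389 +0.58722]
    [-0.24322 +0.96823 +0.05808]
    [-0.55904 -0.18886 +0.80734]
t = (-0.2209, -0.2013, 1.1693) m
M0: Pc = R·M0+t = (-0.29635, -0.05593, +1.21372); u = 839.9·(-0.29635)/1.21372 + 328.4 = 123.3232, v = 690.0·(-0.05593)/1.21372 + 224.6 = 192.8062
M1: Pc = R·M1+t = (-0.10611, -0.11430, +1.07955); u = 839.9·(-0.10611)/1.07955 + 328.4 = 245.8430, v = 690.0·(-0.11430)/1.07955 + 224.6 = 151.5454
M2: Pc = R·M2+t = (-0.14545, -0.34667, +1.12488); u = 839.9·(-0.14545)/1.12488 + 328.4 = 219.8001, v = 690.0·(-0.34667)/1.12488 + 224.6 = 11.9501
M3: Pc = R·M3+t = (-0.33569, -0.28830, +1.25905); u = 839.9·(-0.33569)/1.25905 + 328.4 = 104.4664, v = 690.0·(-0.28830)/1.25905 + 224.6 = 66.6015

c0=(123.32, 192.81) c1=(245.84, 151.55) c2=(219.80, 11.95) c3=(104.47, 66.60)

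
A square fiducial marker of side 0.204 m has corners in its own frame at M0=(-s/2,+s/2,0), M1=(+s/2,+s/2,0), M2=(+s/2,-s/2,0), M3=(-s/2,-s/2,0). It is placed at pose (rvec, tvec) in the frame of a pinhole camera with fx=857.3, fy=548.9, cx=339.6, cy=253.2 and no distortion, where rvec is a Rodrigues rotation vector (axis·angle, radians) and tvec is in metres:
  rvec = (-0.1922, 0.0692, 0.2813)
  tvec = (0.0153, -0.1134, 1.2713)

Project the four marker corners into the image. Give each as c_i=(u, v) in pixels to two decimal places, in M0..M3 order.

Intrinsics K: fx=857.3, fy=548.9, cx=339.6, cy=253.2
Marker side s = 0.204 m; corners in marker frame (Z=0):
  M0 = (-0.1020, +0.1020, 0)
  M1 = (+0.1020, +0.1020, 0)
  M2 = (+0.1020, -0.1020, 0)
  M3 = (-0.1020, -0.1020, 0)
rvec = (-0.1922, 0.0692, 0.2813), |rvec| = θ = 0.34765 rad = 19.919°
Rodrigues: sinθ=0.34069, 1−cosθ=0.05982; R = I + sinθ·[k]× + (1−cosθ)·[k]×²:
    [+0.95846 -0.28225 +0.04105]
    [+0.26908 +0.94255 +0.19799]
    [-0.09458 -0.17872 +0.97934]
t = (0.0153, -0.1134, 1.2713) m
M0: Pc = R·M0+t = (-0.11125, -0.04471, +1.26272); u = 857.3·(-0.11125)/1.26272 + 339.6 = 264.0669, v = 548.9·(-0.04471)/1.26272 + 253.2 = 233.7661
M1: Pc = R·M1+t = (+0.08427, +0.01019, +1.24342); u = 857.3·(+0.08427)/1.24342 + 339.6 = 397.7038, v = 548.9·(+0.01019)/1.24342 + 253.2 = 257.6967
M2: Pc = R·M2+t = (+0.14185, -0.18209, +1.27988); u = 857.3·(+0.14185)/1.27988 + 339.6 = 434.6168, v = 548.9·(-0.18209)/1.27988 + 253.2 = 175.1061
M3: Pc = R·M3+t = (-0.05367, -0.23699, +1.29918); u = 857.3·(-0.05367)/1.29918 + 339.6 = 304.1820, v = 548.9·(-0.23699)/1.29918 + 253.2 = 153.0736

c0=(264.07, 233.77) c1=(397.70, 257.70) c2=(434.62, 175.11) c3=(304.18, 153.07)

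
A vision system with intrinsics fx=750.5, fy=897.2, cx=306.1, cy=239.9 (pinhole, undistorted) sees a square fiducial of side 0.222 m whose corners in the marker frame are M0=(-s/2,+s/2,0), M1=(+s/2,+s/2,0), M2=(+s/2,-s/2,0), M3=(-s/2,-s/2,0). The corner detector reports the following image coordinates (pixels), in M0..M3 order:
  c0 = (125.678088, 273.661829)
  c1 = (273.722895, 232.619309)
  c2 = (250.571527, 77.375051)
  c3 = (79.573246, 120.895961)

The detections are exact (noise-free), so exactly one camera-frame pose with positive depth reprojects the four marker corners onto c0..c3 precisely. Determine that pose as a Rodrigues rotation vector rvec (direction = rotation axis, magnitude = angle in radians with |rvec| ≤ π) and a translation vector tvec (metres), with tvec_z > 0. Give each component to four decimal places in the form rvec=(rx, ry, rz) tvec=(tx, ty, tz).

rvec=(0.6941, -0.1796, -0.1832) tvec=(-0.1677, -0.0676, 1.0345)

Intrinsics K: fx=750.5, fy=897.2, cx=306.1, cy=239.9
Marker side s = 0.222 m; corners in marker frame (Z=0):
  M0 = (-0.1110, +0.1110, 0)
  M1 = (+0.1110, +0.1110, 0)
  M2 = (+0.1110, -0.1110, 0)
  M3 = (-0.1110, -0.1110, 0)
Detected image corners:
  c0 = (125.678088, 273.661829) px
  c1 = (273.722895, 232.619309) px
  c2 = (250.571527, 77.375051) px
  c3 = (79.573246, 120.895961) px
Planar DLT: solve 8×8 A·h = b for H (H[2,2]=1):
  H  [+733.12238 +269.68488 +184.47172]
  H  [-172.53963 +804.13679 +181.25975]
  H  [+0.09953 +0.62655 +1.00000]
B = K⁻¹H; ‖b₁‖=0.966644, ‖b₂‖=0.966644; λ = 2/(‖b₁‖+‖b₂‖) = 1.034507, sign → tz>0 ⇒ λ=+1.034507
r₁ = λ·B[:,0] = (+0.96856,-0.22648,+0.10296); r₂ = λ·B[:,1] = (+0.10738,+0.75389,+0.64817)
r₃ = r₁×r₂ = (-0.22441,-0.61673,+0.75451); SVD([r₁ r₂ r₃]) → R = UVᵀ:
  R  [+0.96856 +0.10738 -0.22441]
  R  [-0.22648 +0.75389 -0.61673]
  R  [+0.10296 +0.64817 +0.75451]
t = (-0.16766, -0.06761, +1.03451) m
tr R = 2.476956; θ = arccos((tr R − 1)/2) = 0.739986 rad = 42.398°
axis k = ((R−Rᵀ)₃₂, (R−Rᵀ)₁₃, (R−Rᵀ)₂₁) / (2 sinθ) = (+0.937966, -0.242760, -0.247564)
rvec = θ·k = (+0.694082, -0.179639, -0.183194)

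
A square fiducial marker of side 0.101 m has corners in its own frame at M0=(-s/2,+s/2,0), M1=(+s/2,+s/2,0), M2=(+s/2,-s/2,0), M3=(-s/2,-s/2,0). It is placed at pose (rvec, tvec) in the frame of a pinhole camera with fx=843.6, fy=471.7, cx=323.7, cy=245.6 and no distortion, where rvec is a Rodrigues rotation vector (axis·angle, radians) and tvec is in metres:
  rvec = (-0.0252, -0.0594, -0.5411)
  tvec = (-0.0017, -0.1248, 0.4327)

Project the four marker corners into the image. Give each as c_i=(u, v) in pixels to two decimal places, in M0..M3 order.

Intrinsics K: fx=843.6, fy=471.7, cx=323.7, cy=245.6
Marker side s = 0.101 m; corners in marker frame (Z=0):
  M0 = (-0.0505, +0.0505, 0)
  M1 = (+0.0505, +0.0505, 0)
  M2 = (+0.0505, -0.0505, 0)
  M3 = (-0.0505, -0.0505, 0)
rvec = (-0.0252, -0.0594, -0.5411), |rvec| = θ = 0.54493 rad = 31.222°
Rodrigues: sinθ=0.51836, 1−cosθ=0.14484; R = I + sinθ·[k]× + (1−cosθ)·[k]×²:
    [+0.85547 +0.51544 -0.04985]
    [-0.51398 +0.85688 +0.03965]
    [+0.06315 -0.00829 +0.99797]
t = (-0.0017, -0.1248, 0.4327) m
M0: Pc = R·M0+t = (-0.01887, -0.05557, +0.42909); u = 843.6·(-0.01887)/0.42909 + 323.7 = 286.5987, v = 471.7·(-0.05557)/0.42909 + 245.6 = 184.5107
M1: Pc = R·M1+t = (+0.06753, -0.10748, +0.43547); u = 843.6·(+0.06753)/0.43547 + 323.7 = 454.5226, v = 471.7·(-0.10748)/0.43547 + 245.6 = 129.1741
M2: Pc = R·M2+t = (+0.01547, -0.19403, +0.43631); u = 843.6·(+0.01547)/0.43631 + 323.7 = 353.6138, v = 471.7·(-0.19403)/0.43631 + 245.6 = 35.8322
M3: Pc = R·M3+t = (-0.07093, -0.14212, +0.42993); u = 843.6·(-0.07093)/0.42993 + 323.7 = 184.5200, v = 471.7·(-0.14212)/0.42993 + 245.6 = 89.6761

c0=(286.60, 184.51) c1=(454.52, 129.17) c2=(353.61, 35.83) c3=(184.52, 89.68)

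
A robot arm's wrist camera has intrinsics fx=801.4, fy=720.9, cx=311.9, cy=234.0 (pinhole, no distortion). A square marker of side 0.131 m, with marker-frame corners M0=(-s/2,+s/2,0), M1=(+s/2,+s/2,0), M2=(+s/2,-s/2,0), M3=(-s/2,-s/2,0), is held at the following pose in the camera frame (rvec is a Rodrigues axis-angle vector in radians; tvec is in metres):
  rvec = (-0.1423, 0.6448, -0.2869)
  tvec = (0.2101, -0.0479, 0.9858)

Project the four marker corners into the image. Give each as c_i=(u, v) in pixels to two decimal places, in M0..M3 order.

Intrinsics K: fx=801.4, fy=720.9, cx=311.9, cy=234.0
Marker side s = 0.131 m; corners in marker frame (Z=0):
  M0 = (-0.0655, +0.0655, 0)
  M1 = (+0.0655, +0.0655, 0)
  M2 = (+0.0655, -0.0655, 0)
  M3 = (-0.0655, -0.0655, 0)
rvec = (-0.1423, 0.6448, -0.2869), |rvec| = θ = 0.71995 rad = 41.250°
Rodrigues: sinθ=0.65935, 1−cosθ=0.24816; R = I + sinθ·[k]× + (1−cosθ)·[k]×²:
    [+0.76153 +0.21882 +0.61007]
    [-0.30668 +0.95090 +0.04175]
    [-0.57098 -0.21889 +0.79125]
t = (0.2101, -0.0479, 0.9858) m
M0: Pc = R·M0+t = (+0.17455, +0.03447, +1.00886); u = 801.4·(+0.17455)/1.00886 + 311.9 = 450.5575, v = 720.9·(+0.03447)/1.00886 + 234.0 = 258.6320
M1: Pc = R·M1+t = (+0.27431, -0.00570, +0.93406); u = 801.4·(+0.27431)/0.93406 + 311.9 = 547.2529, v = 720.9·(-0.00570)/0.93406 + 234.0 = 229.5979
M2: Pc = R·M2+t = (+0.24565, -0.13027, +0.96274); u = 801.4·(+0.24565)/0.96274 + 311.9 = 516.3814, v = 720.9·(-0.13027)/0.96274 + 234.0 = 136.4527
M3: Pc = R·M3+t = (+0.14589, -0.09010, +1.03754); u = 801.4·(+0.14589)/1.03754 + 311.9 = 424.5840, v = 720.9·(-0.09010)/1.03754 + 234.0 = 171.3994

c0=(450.56, 258.63) c1=(547.25, 229.60) c2=(516.38, 136.45) c3=(424.58, 171.40)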